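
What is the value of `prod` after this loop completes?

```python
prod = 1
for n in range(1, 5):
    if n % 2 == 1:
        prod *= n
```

Product of odd numbers 1 to 4
`prod` takes the values: 1 → 3

Answer: 3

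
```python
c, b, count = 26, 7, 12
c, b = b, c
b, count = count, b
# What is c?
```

Trace:
`c, b, count = 26, 7, 12` → c = 26; b = 7; count = 12
`c, b = b, c` → c = 7; b = 26
`b, count = count, b` → b = 12; count = 26
So c = 7

Answer: 7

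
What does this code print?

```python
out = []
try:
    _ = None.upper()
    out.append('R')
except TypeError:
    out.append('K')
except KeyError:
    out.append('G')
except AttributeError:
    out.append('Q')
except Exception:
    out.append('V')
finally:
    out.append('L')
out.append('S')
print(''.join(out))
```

Execution trace: 'Q' (except AttributeError) → 'L' (finally) → 'S' (after the try/except). Output: QLS

Answer: QLS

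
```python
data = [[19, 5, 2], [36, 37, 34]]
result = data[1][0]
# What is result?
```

Trace:
`data = [[19, 5, 2], [36, 37, 34]]` → data = [[19, 5, 2], [36, 37, 34]]
`result = data[1][0]` → result = 36
So result = 36

Answer: 36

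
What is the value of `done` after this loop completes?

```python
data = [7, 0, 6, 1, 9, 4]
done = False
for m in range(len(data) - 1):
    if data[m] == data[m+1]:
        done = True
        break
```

Check consecutive duplicates in [7, 0, 6, 1, 9, 4]
`done` takes the values: False

Answer: False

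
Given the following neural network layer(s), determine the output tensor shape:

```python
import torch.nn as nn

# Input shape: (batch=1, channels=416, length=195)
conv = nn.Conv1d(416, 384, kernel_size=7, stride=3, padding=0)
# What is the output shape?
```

Input: (1, 416, 195) -> Output: (1, 384, 63)

Answer: (1, 384, 63)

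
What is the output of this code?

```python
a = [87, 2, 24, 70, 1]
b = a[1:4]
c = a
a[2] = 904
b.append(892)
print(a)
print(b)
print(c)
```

Key concept: slice vs alias.
Step by step:
`a = [87, 2, 24, 70, 1]` → a = [87, 2, 24, 70, 1]
`b = a[1:4]` → b = [2, 24, 70]
`c = a` → c = [87, 2, 24, 70, 1] (same object as a)
`a[2] = 904` → a = [87, 2, 904, 70, 1] (same object as c); c = [87, 2, 904, 70, 1] (same object as a)
`b.append(892)` → b = [2, 24, 70, 892]
`print(a)` → prints [87, 2, 904, 70, 1]
`print(b)` → prints [2, 24, 70, 892]
`print(c)` → prints [87, 2, 904, 70, 1]

Answer:
[87, 2, 904, 70, 1]
[2, 24, 70, 892]
[87, 2, 904, 70, 1]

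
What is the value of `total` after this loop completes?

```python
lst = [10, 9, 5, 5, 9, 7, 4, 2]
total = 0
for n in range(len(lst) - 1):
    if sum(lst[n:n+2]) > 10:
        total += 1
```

Count windows with sum > 10
`total` takes the values: 0 → 1 → 2 → 3 → 4 → 5

Answer: 5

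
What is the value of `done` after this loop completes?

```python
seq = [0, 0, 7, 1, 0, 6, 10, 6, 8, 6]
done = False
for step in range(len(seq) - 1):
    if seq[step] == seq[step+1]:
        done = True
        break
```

Check consecutive duplicates in [0, 0, 7, 1, 0, 6, 10, 6, 8, 6]
`done` takes the values: False → True

Answer: True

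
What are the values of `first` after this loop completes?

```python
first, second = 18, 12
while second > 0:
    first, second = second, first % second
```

GCD of 18 and 12
`first` takes the values: 18 → 12 → 6

Answer: 6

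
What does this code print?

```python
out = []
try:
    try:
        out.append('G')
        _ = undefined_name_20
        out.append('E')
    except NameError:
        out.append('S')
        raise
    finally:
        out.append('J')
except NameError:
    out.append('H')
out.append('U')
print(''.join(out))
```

Execution trace: 'G' (inner try body) → 'S' (inner except NameError) → 'J' (inner finally) → 'H' (outer except NameError) → 'U' (after the try/except). Output: GSJHU

Answer: GSJHU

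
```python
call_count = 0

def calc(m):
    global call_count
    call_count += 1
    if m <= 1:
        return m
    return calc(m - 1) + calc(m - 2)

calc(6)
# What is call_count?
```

Calls(m) = 1 + Calls(m-1) + Calls(m-2); Calls(0)=Calls(1)=1. For m=6 this gives 25.

Answer: 25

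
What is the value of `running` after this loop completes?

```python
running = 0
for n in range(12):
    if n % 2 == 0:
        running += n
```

Sum of even numbers 0 to 11
`running` takes the values: 0 → 2 → 6 → 12 → 20 → 30

Answer: 30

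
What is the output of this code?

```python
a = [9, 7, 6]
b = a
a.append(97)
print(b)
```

Key concept: basic list aliasing.
Step by step:
`a = [9, 7, 6]` → a = [9, 7, 6]
`b = a` → b = [9, 7, 6] (same object as a)
`a.append(97)` → a = [9, 7, 6, 97] (same object as b); b = [9, 7, 6, 97] (same object as a)
`print(b)` → prints [9, 7, 6, 97]

Answer: [9, 7, 6, 97]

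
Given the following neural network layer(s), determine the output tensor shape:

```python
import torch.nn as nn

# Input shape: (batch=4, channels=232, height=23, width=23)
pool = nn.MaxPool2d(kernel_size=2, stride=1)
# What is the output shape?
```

Input: (4, 232, 23, 23) -> Output: (4, 232, 22, 22)

Answer: (4, 232, 22, 22)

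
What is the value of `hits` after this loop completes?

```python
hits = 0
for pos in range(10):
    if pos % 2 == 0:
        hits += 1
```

Count numbers divisible by 2 in range(10)
`hits` takes the values: 0 → 1 → 2 → 3 → 4 → 5

Answer: 5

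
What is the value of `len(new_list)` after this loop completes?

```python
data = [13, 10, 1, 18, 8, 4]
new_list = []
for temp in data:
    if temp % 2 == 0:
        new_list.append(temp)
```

Count even numbers in [13, 10, 1, 18, 8, 4]
`new_list` takes the values: [] → [10] → [10, 18] → [10, 18, 8] → [10, 18, 8, 4]
So `len(new_list)` = 4

Answer: 4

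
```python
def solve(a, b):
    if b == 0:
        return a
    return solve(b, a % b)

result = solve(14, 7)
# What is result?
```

solve(14, 7) -> solve(7, 0) -> 7

Answer: 7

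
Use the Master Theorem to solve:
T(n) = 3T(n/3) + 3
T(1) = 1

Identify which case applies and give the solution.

a=3, b=3, f(n)=3. log_3(3) = 1. Since c=0 < 1, Case 1 applies: T(n) = Θ(n^log_b(a)) = O(n).

Answer: O(n) - Case 1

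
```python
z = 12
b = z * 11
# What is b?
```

Trace:
`z = 12` → z = 12
`b = z * 11` → b = 132
So b = 132

Answer: 132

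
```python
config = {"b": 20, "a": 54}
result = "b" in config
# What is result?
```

Trace:
`config = {"b": 20, "a": 54}` → config = {'b': 20, 'a': 54}
`result = "b" in config` → result = True
So result = True

Answer: True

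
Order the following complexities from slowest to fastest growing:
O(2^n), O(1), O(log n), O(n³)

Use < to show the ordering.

Ordered by growth rate: O(1) < O(log n) < O(n³) < O(2^n)

Answer: O(1) < O(log n) < O(n³) < O(2^n)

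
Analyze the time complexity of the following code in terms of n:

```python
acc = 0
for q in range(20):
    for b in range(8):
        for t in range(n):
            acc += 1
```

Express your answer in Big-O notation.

Each loop level contributes: 1 × 1 × n. Multiplying the contributions gives O(n).

Answer: O(n)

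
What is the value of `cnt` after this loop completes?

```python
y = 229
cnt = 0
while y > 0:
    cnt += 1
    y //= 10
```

Count digits by repeated division by 10
`cnt` takes the values: 0 → 1 → 2 → 3

Answer: 3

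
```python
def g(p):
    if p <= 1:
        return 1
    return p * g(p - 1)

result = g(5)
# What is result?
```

g(5) = 5 * 4 * 3 * 2 * 1 = 120

Answer: 120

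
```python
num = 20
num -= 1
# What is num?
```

Trace:
`num = 20` → num = 20
`num -= 1` → num = 19
So num = 19

Answer: 19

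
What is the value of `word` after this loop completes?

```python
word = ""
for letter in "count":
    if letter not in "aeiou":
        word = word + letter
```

Remove vowels from 'count'
`word` takes the values: "" → "c" → "cn" → "cnt"

Answer: "cnt"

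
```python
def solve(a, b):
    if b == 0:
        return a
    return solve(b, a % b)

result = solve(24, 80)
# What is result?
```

solve(24, 80) -> solve(80, 24) -> solve(24, 8) -> solve(8, 0) -> 8

Answer: 8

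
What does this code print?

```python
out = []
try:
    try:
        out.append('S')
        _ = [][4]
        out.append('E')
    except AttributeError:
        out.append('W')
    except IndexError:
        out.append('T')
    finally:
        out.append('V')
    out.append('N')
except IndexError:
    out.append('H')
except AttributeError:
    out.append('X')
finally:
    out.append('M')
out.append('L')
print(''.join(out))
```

Execution trace: 'S' (inner try body) → 'T' (inner except IndexError) → 'V' (inner finally) → 'N' (try body, no exception) → 'M' (finally) → 'L' (after the try/except). Output: STVNML

Answer: STVNML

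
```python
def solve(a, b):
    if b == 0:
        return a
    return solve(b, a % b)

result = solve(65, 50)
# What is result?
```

solve(65, 50) -> solve(50, 15) -> solve(15, 5) -> solve(5, 0) -> 5

Answer: 5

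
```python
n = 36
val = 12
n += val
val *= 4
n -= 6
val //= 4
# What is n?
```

Trace:
`n = 36` → n = 36
`val = 12` → val = 12
`n += val` → n = 48
`val *= 4` → val = 48
`n -= 6` → n = 42
`val //= 4` → val = 12
So n = 42

Answer: 42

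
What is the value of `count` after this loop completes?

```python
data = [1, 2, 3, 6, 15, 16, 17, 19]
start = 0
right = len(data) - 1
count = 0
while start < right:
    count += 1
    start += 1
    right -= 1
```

Iterations until pointers meet (list length 8)
`count` takes the values: 0 → 1 → 2 → 3 → 4

Answer: 4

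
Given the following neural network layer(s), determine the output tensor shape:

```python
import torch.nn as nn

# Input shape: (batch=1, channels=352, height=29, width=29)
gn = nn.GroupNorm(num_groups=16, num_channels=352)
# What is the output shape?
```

Input: (1, 352, 29, 29) -> Output: (1, 352, 29, 29)

Answer: (1, 352, 29, 29)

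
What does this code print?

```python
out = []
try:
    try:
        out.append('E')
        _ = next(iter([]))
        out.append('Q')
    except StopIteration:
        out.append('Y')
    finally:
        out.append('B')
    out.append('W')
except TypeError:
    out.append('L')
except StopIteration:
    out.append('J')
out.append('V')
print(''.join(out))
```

Execution trace: 'E' (inner try body) → 'Y' (inner except StopIteration) → 'B' (inner finally) → 'W' (try body, no exception) → 'V' (after the try/except). Output: EYBWV

Answer: EYBWV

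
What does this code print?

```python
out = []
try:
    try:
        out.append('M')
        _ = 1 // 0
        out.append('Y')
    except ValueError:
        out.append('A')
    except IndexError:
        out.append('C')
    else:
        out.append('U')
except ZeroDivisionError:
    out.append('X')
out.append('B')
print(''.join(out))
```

Execution trace: 'M' (try body) → 'X' (outer except ZeroDivisionError) → 'B' (after the try/except). Output: MXB

Answer: MXB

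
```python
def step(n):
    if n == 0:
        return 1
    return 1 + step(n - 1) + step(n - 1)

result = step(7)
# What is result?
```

step(n) = 1 + 2·step(n-1), step(0)=1. Closed form: (1+1)·2^7 - 1 = 255.

Answer: 255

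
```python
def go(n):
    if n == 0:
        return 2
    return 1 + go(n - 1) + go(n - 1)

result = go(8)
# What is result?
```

go(n) = 1 + 2·go(n-1), go(0)=2. Closed form: (2+1)·2^8 - 1 = 767.

Answer: 767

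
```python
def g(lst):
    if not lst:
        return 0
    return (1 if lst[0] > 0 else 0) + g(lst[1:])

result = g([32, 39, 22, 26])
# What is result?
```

Count of positive elements in [32, 39, 22, 26] = 4

Answer: 4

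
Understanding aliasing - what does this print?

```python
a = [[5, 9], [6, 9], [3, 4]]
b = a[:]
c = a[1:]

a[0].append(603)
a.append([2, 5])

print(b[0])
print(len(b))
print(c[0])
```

Key concept: slice with nested mutation.
Step by step:
`a = [[5, 9], [6, 9], [3, 4]]` → a = [[5, 9], [6, 9], [3, 4]]
`b = a[:]` → b = [[5, 9], [6, 9], [3, 4]]
`c = a[1:]` → c = [[6, 9], [3, 4]]
`a[0].append(603)` → a = [[5, 9, 603], [6, 9], [3, 4]]; b = [[5, 9, 603], [6, 9], [3, 4]]
`a.append([2, 5])` → a = [[5, 9, 603], [6, 9], [3, 4], [2, 5]]
`print(b[0])` → prints [5, 9, 603]
`print(len(b))` → prints 3
`print(c[0])` → prints [6, 9]

Answer:
[5, 9, 603]
3
[6, 9]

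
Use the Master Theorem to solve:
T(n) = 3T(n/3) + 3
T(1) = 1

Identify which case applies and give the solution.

a=3, b=3, f(n)=3. log_3(3) = 1. Since c=0 < 1, Case 1 applies: T(n) = Θ(n^log_b(a)) = O(n).

Answer: O(n) - Case 1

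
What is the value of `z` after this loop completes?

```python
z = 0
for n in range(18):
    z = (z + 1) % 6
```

Increment mod 6, 18 times = 0
`z` takes the values: 0 → 1 → 2 → 3 → 4 → 5 → 0 → 1 → 2 → 3 → 4 → 5 → 0 → 1 → 2 → 3 → 4 → 5 → 0

Answer: 0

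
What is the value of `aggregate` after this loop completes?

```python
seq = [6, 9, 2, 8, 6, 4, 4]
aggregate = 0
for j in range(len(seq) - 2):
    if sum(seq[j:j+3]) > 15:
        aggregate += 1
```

Count windows with sum > 15
`aggregate` takes the values: 0 → 1 → 2 → 3 → 4

Answer: 4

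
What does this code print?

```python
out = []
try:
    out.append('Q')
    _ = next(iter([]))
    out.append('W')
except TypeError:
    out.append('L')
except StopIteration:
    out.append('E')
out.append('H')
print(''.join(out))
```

Execution trace: 'Q' (try body) → 'E' (except StopIteration) → 'H' (after the try/except). Output: QEH

Answer: QEH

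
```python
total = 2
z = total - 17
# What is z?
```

Trace:
`total = 2` → total = 2
`z = total - 17` → z = -15
So z = -15

Answer: -15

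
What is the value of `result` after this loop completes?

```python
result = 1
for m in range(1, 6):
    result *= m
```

5! = 120
`result` takes the values: 1 → 2 → 6 → 24 → 120

Answer: 120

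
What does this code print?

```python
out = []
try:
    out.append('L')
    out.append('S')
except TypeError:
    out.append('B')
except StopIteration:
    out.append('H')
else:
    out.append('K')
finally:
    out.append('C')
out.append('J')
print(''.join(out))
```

Execution trace: 'L' (try body) → 'S' (try body, no exception) → 'K' (else) → 'C' (finally) → 'J' (after the try/except). Output: LSKCJ

Answer: LSKCJ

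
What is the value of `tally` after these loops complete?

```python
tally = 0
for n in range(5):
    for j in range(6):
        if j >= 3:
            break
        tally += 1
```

Inner breaks at 3, outer runs 5 times
`tally` takes the values: 0 → 1 → 2 → 3 → 4 → 5 → 6 → 7 → 8 → 9 → 10 → 11 → 12 → 13 → 14 → 15

Answer: 15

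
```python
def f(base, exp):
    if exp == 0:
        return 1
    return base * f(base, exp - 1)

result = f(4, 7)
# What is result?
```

f(4, 7) = 4 * 4 * 4 * 4 * 4 * 4 * 4 = 16384

Answer: 16384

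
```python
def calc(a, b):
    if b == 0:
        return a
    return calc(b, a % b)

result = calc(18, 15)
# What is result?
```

calc(18, 15) -> calc(15, 3) -> calc(3, 0) -> 3

Answer: 3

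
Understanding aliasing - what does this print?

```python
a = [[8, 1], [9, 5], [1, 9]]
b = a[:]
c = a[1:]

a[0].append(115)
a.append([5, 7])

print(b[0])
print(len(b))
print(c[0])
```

Key concept: slice with nested mutation.
Step by step:
`a = [[8, 1], [9, 5], [1, 9]]` → a = [[8, 1], [9, 5], [1, 9]]
`b = a[:]` → b = [[8, 1], [9, 5], [1, 9]]
`c = a[1:]` → c = [[9, 5], [1, 9]]
`a[0].append(115)` → a = [[8, 1, 115], [9, 5], [1, 9]]; b = [[8, 1, 115], [9, 5], [1, 9]]
`a.append([5, 7])` → a = [[8, 1, 115], [9, 5], [1, 9], [5, 7]]
`print(b[0])` → prints [8, 1, 115]
`print(len(b))` → prints 3
`print(c[0])` → prints [9, 5]

Answer:
[8, 1, 115]
3
[9, 5]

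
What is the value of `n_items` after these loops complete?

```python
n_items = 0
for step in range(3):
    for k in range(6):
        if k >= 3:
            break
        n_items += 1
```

Inner breaks at 3, outer runs 3 times
`n_items` takes the values: 0 → 1 → 2 → 3 → 4 → 5 → 6 → 7 → 8 → 9

Answer: 9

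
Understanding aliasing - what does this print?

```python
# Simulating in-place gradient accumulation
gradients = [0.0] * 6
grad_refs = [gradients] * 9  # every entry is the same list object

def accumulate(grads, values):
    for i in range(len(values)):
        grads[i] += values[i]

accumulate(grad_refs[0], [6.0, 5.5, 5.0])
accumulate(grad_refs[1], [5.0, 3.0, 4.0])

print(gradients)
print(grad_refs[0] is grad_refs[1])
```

Key concept: gradient accumulation aliasing.
Step by step:
`gradients = [0.0] * 6` → gradients = [0.0, 0.0, 0.0, 0.0, 0.0, 0.0]
`grad_refs = [gradients] * 9` → grad_refs = [[0.0, 0.0, 0.0, 0.0, 0.0, 0.0], [0.0, 0.0, 0.0, 0.0, 0.0, 0.0], [0.0, 0.0, 0.0, 0.0, 0.0, 0.0], [0.0, 0.0, 0.0, 0.0, 0.0, 0.0], [0.0, 0.0, 0.0, 0.0, 0.0, 0.0], [0.0, 0.0, 0.0, 0.0, 0.0, 0.0], [0.0, 0.0, 0.0, 0.0, 0.0, 0.0], [0.0, 0.0, 0.0, 0.0, 0.0, 0.0], [0.0, 0.0, 0.0, 0.0, 0.0, 0.0]]
`accumulate(grad_refs[0], [6.0, 5.5, 5.0])` → gradients = [6.0, 5.5, 5.0, 0.0, 0.0, 0.0]; grad_refs = [[6.0, 5.5, 5.0, 0.0, 0.0, 0.0], [6.0, 5.5, 5.0, 0.0, 0.0, 0.0], [6.0, 5.5, 5.0, 0.0, 0.0, 0.0], [6.0, 5.5, 5.0, 0.0, 0.0, 0.0], [6.0, 5.5, 5.0, 0.0, 0.0, 0.0], [6.0, 5.5, 5.0, 0.0, 0.0, 0.0], [6.0, 5.5, 5.0, 0.0, 0.0, 0.0], [6.0, 5.5, 5.0, 0.0, 0.0, 0.0], [6.0, 5.5, 5.0, 0.0, 0.0, 0.0]]
`accumulate(grad_refs[1], [5.0, 3.0, 4.0])` → gradients = [11.0, 8.5, 9.0, 0.0, 0.0, 0.0]; grad_refs = [[11.0, 8.5, 9.0, 0.0, 0.0, 0.0], [11.0, 8.5, 9.0, 0.0, 0.0, 0.0], [11.0, 8.5, 9.0, 0.0, 0.0, 0.0], [11.0, 8.5, 9.0, 0.0, 0.0, 0.0], [11.0, 8.5, 9.0, 0.0, 0.0, 0.0], [11.0, 8.5, 9.0, 0.0, 0.0, 0.0], [11.0, 8.5, 9.0, 0.0, 0.0, 0.0], [11.0, 8.5, 9.0, 0.0, 0.0, 0.0], [11.0, 8.5, 9.0, 0.0, 0.0, 0.0]]
`print(gradients)` → prints [11.0, 8.5, 9.0, 0.0, 0.0, 0.0]
`print(grad_refs[0] is grad_refs[1])` → prints True

Answer:
[11.0, 8.5, 9.0, 0.0, 0.0, 0.0]
True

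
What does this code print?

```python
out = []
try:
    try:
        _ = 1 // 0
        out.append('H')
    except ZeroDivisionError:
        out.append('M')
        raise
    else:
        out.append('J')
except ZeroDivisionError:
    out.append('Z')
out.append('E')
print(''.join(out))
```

Execution trace: 'M' (inner except ZeroDivisionError) → 'Z' (outer except ZeroDivisionError) → 'E' (after the try/except). Output: MZE

Answer: MZE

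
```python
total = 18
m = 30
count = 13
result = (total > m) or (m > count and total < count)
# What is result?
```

Trace:
`total = 18` → total = 18
`m = 30` → m = 30
`count = 13` → count = 13
`result = (total > m) or (m > count and total < count)` → result = False
So result = False

Answer: False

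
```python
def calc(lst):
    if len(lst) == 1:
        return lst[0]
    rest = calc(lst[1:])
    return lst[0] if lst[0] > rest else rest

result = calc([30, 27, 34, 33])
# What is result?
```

Recursive max over [30, 27, 34, 33] = 34

Answer: 34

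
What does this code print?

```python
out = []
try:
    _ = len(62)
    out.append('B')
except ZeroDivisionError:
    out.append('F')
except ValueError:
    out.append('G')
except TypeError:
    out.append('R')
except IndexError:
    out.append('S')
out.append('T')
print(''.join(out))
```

Execution trace: 'R' (except TypeError) → 'T' (after the try/except). Output: RT

Answer: RT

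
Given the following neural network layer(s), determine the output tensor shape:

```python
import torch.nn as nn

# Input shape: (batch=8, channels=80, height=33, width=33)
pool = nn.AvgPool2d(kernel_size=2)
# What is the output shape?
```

Input: (8, 80, 33, 33) -> Output: (8, 80, 16, 16)

Answer: (8, 80, 16, 16)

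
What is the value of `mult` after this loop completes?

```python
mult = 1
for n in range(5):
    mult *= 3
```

3^5 = 243
`mult` takes the values: 1 → 3 → 9 → 27 → 81 → 243

Answer: 243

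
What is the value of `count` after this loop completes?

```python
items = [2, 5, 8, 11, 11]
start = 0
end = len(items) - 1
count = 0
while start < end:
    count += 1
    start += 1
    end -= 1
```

Iterations until pointers meet (list length 5)
`count` takes the values: 0 → 1 → 2

Answer: 2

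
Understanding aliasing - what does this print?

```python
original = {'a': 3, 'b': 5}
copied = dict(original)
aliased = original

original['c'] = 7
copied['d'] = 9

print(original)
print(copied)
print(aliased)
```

Key concept: dict() creates copy, assignment creates alias.
Step by step:
`original = {'a': 3, 'b': 5}` → original = {'a': 3, 'b': 5}
`copied = dict(original)` → copied = {'a': 3, 'b': 5}
`aliased = original` → aliased = {'a': 3, 'b': 5} (same object as original)
`original['c'] = 7` → original = {'a': 3, 'b': 5, 'c': 7} (same object as aliased); aliased = {'a': 3, 'b': 5, 'c': 7} (same object as original)
`copied['d'] = 9` → copied = {'a': 3, 'b': 5, 'd': 9}
`print(original)` → prints {'a': 3, 'b': 5, 'c': 7}
`print(copied)` → prints {'a': 3, 'b': 5, 'd': 9}
`print(aliased)` → prints {'a': 3, 'b': 5, 'c': 7}

Answer:
{'a': 3, 'b': 5, 'c': 7}
{'a': 3, 'b': 5, 'd': 9}
{'a': 3, 'b': 5, 'c': 7}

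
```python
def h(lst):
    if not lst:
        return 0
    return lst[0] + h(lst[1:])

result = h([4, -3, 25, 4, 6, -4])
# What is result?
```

4 + (-3) + 25 + 4 + 6 + (-4) + 0 = 32

Answer: 32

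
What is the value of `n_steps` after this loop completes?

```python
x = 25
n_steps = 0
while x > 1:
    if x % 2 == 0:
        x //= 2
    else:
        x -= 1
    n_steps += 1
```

Steps to reduce 25 to 1
`n_steps` takes the values: 0 → 1 → 2 → 3 → 4 → 5 → 6

Answer: 6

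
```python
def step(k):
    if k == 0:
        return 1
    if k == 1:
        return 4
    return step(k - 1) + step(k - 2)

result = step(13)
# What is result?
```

Build up from base cases: step(0)=1, step(1)=4, step(2)=5, step(3)=9, step(4)=14, step(5)=23, step(6)=37, ..., step(13)=1076

Answer: 1076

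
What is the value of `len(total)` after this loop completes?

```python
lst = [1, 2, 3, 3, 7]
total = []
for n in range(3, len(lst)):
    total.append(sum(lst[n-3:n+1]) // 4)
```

Number of 4-element averages
`total` takes the values: [] → [2] → [2, 3]
So `len(total)` = 2

Answer: 2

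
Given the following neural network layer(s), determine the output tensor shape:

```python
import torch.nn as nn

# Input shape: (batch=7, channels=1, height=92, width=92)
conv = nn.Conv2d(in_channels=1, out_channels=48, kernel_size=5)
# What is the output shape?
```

Input: (7, 1, 92, 92) -> Output: (7, 48, 88, 88)

Answer: (7, 48, 88, 88)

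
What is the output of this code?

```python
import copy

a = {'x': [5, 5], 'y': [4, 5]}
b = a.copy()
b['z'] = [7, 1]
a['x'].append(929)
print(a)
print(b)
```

Key concept: shallow copy of dict with mutable values.
Step by step:
`a = {'x': [5, 5], 'y': [4, 5]}` → a = {'x': [5, 5], 'y': [4, 5]}
`b = a.copy()` → b = {'x': [5, 5], 'y': [4, 5]}
`b['z'] = [7, 1]` → b = {'x': [5, 5], 'y': [4, 5], 'z': [7, 1]}
`a['x'].append(929)` → a = {'x': [5, 5, 929], 'y': [4, 5]}; b = {'x': [5, 5, 929], 'y': [4, 5], 'z': [7, 1]}
`print(a)` → prints {'x': [5, 5, 929], 'y': [4, 5]}
`print(b)` → prints {'x': [5, 5, 929], 'y': [4, 5], 'z': [7, 1]}

Answer:
{'x': [5, 5, 929], 'y': [4, 5]}
{'x': [5, 5, 929], 'y': [4, 5], 'z': [7, 1]}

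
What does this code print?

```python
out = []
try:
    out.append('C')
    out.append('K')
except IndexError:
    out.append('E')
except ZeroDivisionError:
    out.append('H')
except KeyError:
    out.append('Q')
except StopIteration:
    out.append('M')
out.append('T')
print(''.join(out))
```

Execution trace: 'C' (try body) → 'K' (try body, no exception) → 'T' (after the try/except). Output: CKT

Answer: CKT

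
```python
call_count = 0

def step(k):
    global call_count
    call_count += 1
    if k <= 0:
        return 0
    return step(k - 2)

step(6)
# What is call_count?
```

Linear recursion stepping by 2: 4 calls from k=6 down to ≤0.

Answer: 4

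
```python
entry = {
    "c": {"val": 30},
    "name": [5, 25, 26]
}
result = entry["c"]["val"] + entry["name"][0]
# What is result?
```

Trace:
`entry = { ...` → entry = {'c': {'val': 30}, 'name': [5, 25, 26]}
`result = entry["c"]["val"] + entry["name"][0]` → result = 35
So result = 35

Answer: 35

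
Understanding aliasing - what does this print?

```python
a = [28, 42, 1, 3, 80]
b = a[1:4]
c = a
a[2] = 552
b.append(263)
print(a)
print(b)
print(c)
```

Key concept: slice vs alias.
Step by step:
`a = [28, 42, 1, 3, 80]` → a = [28, 42, 1, 3, 80]
`b = a[1:4]` → b = [42, 1, 3]
`c = a` → c = [28, 42, 1, 3, 80] (same object as a)
`a[2] = 552` → a = [28, 42, 552, 3, 80] (same object as c); c = [28, 42, 552, 3, 80] (same object as a)
`b.append(263)` → b = [42, 1, 3, 263]
`print(a)` → prints [28, 42, 552, 3, 80]
`print(b)` → prints [42, 1, 3, 263]
`print(c)` → prints [28, 42, 552, 3, 80]

Answer:
[28, 42, 552, 3, 80]
[42, 1, 3, 263]
[28, 42, 552, 3, 80]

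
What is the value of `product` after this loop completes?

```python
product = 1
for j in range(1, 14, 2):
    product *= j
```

Product of 1, 3, 5, ... up to 13
`product` takes the values: 1 → 3 → 15 → 105 → 945 → 10395 → 135135

Answer: 135135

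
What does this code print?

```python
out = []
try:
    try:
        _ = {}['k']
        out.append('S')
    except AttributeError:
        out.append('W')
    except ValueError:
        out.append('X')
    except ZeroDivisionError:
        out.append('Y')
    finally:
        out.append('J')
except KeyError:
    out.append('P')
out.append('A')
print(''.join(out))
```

Execution trace: 'J' (inner finally) → 'P' (outer except KeyError) → 'A' (after the try/except). Output: JPA

Answer: JPA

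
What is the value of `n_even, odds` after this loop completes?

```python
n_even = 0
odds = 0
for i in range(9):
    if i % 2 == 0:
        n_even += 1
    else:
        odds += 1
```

Count evens and odds in range(9)
`n_even, odds` takes the values: (0, 0) → (1, 0) → (1, 1) → (2, 1) → (2, 2) → (3, 2) → (3, 3) → (4, 3) → (4, 4) → (5, 4)

Answer: 5, 4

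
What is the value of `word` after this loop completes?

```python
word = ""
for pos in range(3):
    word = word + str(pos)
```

Concatenate digits 0 to 2
`word` takes the values: "" → "0" → "01" → "012"

Answer: "012"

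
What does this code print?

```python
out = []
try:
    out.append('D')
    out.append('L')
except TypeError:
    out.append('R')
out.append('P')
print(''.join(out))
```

Execution trace: 'D' (try body) → 'L' (try body, no exception) → 'P' (after the try/except). Output: DLP

Answer: DLP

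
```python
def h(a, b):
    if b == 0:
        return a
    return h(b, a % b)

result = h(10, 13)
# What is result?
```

h(10, 13) -> h(13, 10) -> h(10, 3) -> h(3, 1) -> h(1, 0) -> 1

Answer: 1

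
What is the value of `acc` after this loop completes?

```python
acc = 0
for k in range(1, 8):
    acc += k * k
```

Sum of squares 1² to 7² = 140
`acc` takes the values: 0 → 1 → 5 → 14 → 30 → 55 → 91 → 140

Answer: 140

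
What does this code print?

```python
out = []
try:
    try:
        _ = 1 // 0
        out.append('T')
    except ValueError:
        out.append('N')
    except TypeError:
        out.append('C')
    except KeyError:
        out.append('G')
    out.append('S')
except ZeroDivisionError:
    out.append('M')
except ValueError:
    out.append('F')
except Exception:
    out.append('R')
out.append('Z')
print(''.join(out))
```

Execution trace: 'M' (except ZeroDivisionError) → 'Z' (after the try/except). Output: MZ

Answer: MZ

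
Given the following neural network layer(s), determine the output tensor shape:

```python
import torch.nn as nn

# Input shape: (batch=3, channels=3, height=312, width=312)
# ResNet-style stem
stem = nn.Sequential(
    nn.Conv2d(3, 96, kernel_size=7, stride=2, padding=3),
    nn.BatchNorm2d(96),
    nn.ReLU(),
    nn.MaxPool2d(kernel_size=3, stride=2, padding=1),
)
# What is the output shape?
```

Input: (3, 3, 312, 312) -> after Conv2d 7x7 stride=2: (3, 96, 156, 156) -> Output: (3, 96, 78, 78)

Answer: (3, 96, 78, 78)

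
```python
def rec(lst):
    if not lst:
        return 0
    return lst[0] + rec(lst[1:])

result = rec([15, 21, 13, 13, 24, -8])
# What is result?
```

15 + 21 + 13 + 13 + 24 + (-8) + 0 = 78

Answer: 78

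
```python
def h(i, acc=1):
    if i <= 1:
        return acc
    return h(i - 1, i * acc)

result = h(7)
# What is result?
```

Accumulator trace (n, acc): (7, 1) -> (6, 7) -> (5, 42) -> (4, 210) -> (3, 840) -> (2, 2520) -> (1, 5040) -> return 5040

Answer: 5040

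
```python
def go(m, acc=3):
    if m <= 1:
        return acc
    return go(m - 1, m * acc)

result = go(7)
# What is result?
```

Accumulator trace (n, acc): (7, 3) -> (6, 21) -> (5, 126) -> (4, 630) -> (3, 2520) -> (2, 7560) -> (1, 15120) -> return 15120

Answer: 15120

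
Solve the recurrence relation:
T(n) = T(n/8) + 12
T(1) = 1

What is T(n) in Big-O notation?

Each step divides n by 8 and adds 12. After log_8(n) steps we reach T(1)=1. So T(n) = 12·log_8(n) + 1 = O(log n).

Answer: O(log n)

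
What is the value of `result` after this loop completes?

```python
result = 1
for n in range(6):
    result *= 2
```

2^6 = 64
`result` takes the values: 1 → 2 → 4 → 8 → 16 → 32 → 64

Answer: 64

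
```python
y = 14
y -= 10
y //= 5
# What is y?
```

Trace:
`y = 14` → y = 14
`y -= 10` → y = 4
`y //= 5` → y = 0
So y = 0

Answer: 0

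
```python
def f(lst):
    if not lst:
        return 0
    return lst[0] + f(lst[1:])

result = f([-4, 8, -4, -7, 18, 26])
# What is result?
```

(-4) + 8 + (-4) + (-7) + 18 + 26 + 0 = 37

Answer: 37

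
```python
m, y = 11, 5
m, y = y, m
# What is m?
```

Trace:
`m, y = 11, 5` → m = 11; y = 5
`m, y = y, m` → m = 5; y = 11
So m = 5

Answer: 5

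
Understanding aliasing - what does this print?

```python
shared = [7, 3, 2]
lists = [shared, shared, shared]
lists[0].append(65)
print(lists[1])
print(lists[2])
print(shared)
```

Key concept: list of same reference.
Step by step:
`shared = [7, 3, 2]` → shared = [7, 3, 2]
`lists = [shared, shared, shared]` → lists = [[7, 3, 2], [7, 3, 2], [7, 3, 2]]
`lists[0].append(65)` → shared = [7, 3, 2, 65]; lists = [[7, 3, 2, 65], [7, 3, 2, 65], [7, 3, 2, 65]]
`print(lists[1])` → prints [7, 3, 2, 65]
`print(lists[2])` → prints [7, 3, 2, 65]
`print(shared)` → prints [7, 3, 2, 65]

Answer:
[7, 3, 2, 65]
[7, 3, 2, 65]
[7, 3, 2, 65]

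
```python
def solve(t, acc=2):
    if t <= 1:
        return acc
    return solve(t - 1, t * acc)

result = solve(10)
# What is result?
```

Accumulator trace (n, acc): (10, 2) -> (9, 20) -> (8, 180) -> (7, 1440) -> (6, 10080) -> (5, 60480) -> (4, 302400) -> (3, 1209600) -> (2, 3628800) -> (1, 7257600) -> return 7257600

Answer: 7257600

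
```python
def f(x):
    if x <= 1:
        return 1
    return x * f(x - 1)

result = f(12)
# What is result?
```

f(12) = 12 * 11 * 10 * 9 * 8 * 7 * 6 * 5 * 4 * 3 * 2 * 1 = 479001600

Answer: 479001600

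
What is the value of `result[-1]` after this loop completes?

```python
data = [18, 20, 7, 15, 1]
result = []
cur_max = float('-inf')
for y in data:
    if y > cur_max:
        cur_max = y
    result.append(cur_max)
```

Running max ends at 20
`result` takes the values: [] → [18] → [18, 20] → [18, 20, 20] → [18, 20, 20, 20] → [18, 20, 20, 20, 20]
So `result[-1]` = 20

Answer: 20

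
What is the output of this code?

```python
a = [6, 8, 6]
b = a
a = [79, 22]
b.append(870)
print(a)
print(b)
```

Key concept: rebinding vs mutation: a is rebound to a new list, b still points at the original.
Step by step:
`a = [6, 8, 6]` → a = [6, 8, 6]
`b = a` → b = [6, 8, 6] (same object as a)
`a = [79, 22]` → a = [79, 22]
`b.append(870)` → b = [6, 8, 6, 870]
`print(a)` → prints [79, 22]
`print(b)` → prints [6, 8, 6, 870]

Answer:
[79, 22]
[6, 8, 6, 870]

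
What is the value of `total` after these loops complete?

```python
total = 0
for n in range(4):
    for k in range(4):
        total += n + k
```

Sum of all n+k for n,k in 4x4
`total` takes the values: 0 → 1 → 3 → 6 → 7 → 9 → 12 → 16 → 18 → 21 → 25 → 30 → 33 → 37 → 42 → 48

Answer: 48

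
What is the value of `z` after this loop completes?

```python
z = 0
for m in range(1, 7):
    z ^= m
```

XOR of 1 to 6
`z` takes the values: 0 → 1 → 3 → 0 → 4 → 1 → 7

Answer: 7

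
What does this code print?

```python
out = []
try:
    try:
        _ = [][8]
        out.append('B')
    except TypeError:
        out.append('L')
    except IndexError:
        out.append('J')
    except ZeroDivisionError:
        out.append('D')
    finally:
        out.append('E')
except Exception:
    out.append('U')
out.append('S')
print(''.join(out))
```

Execution trace: 'J' (inner except IndexError) → 'E' (inner finally) → 'S' (after the try/except). Output: JES

Answer: JES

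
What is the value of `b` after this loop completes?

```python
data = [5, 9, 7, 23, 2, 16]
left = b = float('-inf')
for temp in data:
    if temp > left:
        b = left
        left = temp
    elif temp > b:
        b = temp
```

Second largest (with repeats) in [5, 9, 7, 23, 2, 16]
`b` takes the values: -inf → 5 → 7 → 9 → 16

Answer: 16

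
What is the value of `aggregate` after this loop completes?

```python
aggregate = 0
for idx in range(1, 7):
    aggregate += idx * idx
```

Sum of squares 1² to 6² = 91
`aggregate` takes the values: 0 → 1 → 5 → 14 → 30 → 55 → 91

Answer: 91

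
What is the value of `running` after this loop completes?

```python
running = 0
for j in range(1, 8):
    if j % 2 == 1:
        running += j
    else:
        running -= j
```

Add odd, subtract even
`running` takes the values: 0 → 1 → -1 → 2 → -2 → 3 → -3 → 4

Answer: 4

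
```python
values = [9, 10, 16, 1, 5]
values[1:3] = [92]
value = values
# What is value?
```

Trace:
`values = [9, 10, 16, 1, 5]` → values = [9, 10, 16, 1, 5]
`values[1:3] = [92]` → values = [9, 92, 1, 5]
`value = values` → value = [9, 92, 1, 5]
So value = [9, 92, 1, 5]

Answer: [9, 92, 1, 5]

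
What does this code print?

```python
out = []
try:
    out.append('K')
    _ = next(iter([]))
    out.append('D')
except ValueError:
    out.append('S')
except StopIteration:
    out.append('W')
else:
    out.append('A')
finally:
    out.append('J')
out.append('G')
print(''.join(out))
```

Execution trace: 'K' (try body) → 'W' (except StopIteration) → 'J' (finally) → 'G' (after the try/except). Output: KWJG

Answer: KWJG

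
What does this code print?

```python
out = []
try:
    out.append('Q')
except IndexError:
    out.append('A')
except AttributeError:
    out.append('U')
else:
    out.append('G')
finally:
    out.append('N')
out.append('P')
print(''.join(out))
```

Execution trace: 'Q' (try body, no exception) → 'G' (else) → 'N' (finally) → 'P' (after the try/except). Output: QGNP

Answer: QGNP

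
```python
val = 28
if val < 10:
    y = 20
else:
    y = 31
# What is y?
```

Trace:
`val = 28` → val = 28
`if val < 10: ...` → val < 10 is False, take else branch → y = 31
So y = 31

Answer: 31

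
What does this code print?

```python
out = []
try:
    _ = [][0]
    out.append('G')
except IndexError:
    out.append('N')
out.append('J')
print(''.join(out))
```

Execution trace: 'N' (except IndexError) → 'J' (after the try/except). Output: NJ

Answer: NJ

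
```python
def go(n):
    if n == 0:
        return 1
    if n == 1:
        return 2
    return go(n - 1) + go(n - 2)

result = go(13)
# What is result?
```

Build up from base cases: go(0)=1, go(1)=2, go(2)=3, go(3)=5, go(4)=8, go(5)=13, go(6)=21, ..., go(13)=610

Answer: 610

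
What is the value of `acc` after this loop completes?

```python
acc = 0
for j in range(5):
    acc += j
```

Sum of 0 to 4 = 10
`acc` takes the values: 0 → 1 → 3 → 6 → 10

Answer: 10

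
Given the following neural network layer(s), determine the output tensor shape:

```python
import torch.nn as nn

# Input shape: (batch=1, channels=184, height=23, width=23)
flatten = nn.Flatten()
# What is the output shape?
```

Input: (1, 184, 23, 23) -> Output: (1, 97336)

Answer: (1, 97336)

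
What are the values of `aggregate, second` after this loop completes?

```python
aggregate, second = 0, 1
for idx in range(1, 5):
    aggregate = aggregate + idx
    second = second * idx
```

Sum and factorial of 1 to 4
`aggregate, second` takes the values: (0, 1) → (1, 1) → (3, 1) → (3, 2) → (6, 2) → (6, 6) → (10, 6) → (10, 24)

Answer: 10, 24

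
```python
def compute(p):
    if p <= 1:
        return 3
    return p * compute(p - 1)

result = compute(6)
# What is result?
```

compute(6) = 6 * 5 * 4 * 3 * 2 * 3 = 2160

Answer: 2160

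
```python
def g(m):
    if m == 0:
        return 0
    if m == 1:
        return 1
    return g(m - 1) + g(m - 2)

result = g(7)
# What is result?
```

Build up from base cases: g(0)=0, g(1)=1, g(2)=1, g(3)=2, g(4)=3, g(5)=5, g(6)=8, ..., g(7)=13

Answer: 13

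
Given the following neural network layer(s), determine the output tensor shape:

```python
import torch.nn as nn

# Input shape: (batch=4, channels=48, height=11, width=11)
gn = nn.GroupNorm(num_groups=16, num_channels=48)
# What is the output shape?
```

Input: (4, 48, 11, 11) -> Output: (4, 48, 11, 11)

Answer: (4, 48, 11, 11)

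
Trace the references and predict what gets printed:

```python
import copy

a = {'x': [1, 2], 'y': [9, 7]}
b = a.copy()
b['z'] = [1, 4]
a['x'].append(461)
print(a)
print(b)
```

Key concept: shallow copy of dict with mutable values.
Step by step:
`a = {'x': [1, 2], 'y': [9, 7]}` → a = {'x': [1, 2], 'y': [9, 7]}
`b = a.copy()` → b = {'x': [1, 2], 'y': [9, 7]}
`b['z'] = [1, 4]` → b = {'x': [1, 2], 'y': [9, 7], 'z': [1, 4]}
`a['x'].append(461)` → a = {'x': [1, 2, 461], 'y': [9, 7]}; b = {'x': [1, 2, 461], 'y': [9, 7], 'z': [1, 4]}
`print(a)` → prints {'x': [1, 2, 461], 'y': [9, 7]}
`print(b)` → prints {'x': [1, 2, 461], 'y': [9, 7], 'z': [1, 4]}

Answer:
{'x': [1, 2, 461], 'y': [9, 7]}
{'x': [1, 2, 461], 'y': [9, 7], 'z': [1, 4]}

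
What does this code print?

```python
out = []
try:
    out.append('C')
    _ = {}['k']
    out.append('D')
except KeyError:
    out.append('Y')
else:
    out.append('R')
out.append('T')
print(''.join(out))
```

Execution trace: 'C' (try body) → 'Y' (except KeyError) → 'T' (after the try/except). Output: CYT

Answer: CYT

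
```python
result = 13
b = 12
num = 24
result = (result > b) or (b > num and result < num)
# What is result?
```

Trace:
`result = 13` → result = 13
`b = 12` → b = 12
`num = 24` → num = 24
`result = (result > b) or (b > num and result < num)` → result = True
So result = True

Answer: True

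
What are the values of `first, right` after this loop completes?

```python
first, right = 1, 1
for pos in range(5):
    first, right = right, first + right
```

Fibonacci: after 5 iterations
`first, right` takes the values: (1, 1) → (1, 2) → (2, 3) → (3, 5) → (5, 8) → (8, 13)

Answer: 8, 13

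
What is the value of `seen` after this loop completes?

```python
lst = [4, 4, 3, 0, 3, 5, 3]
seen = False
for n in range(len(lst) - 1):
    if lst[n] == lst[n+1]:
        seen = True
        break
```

Check consecutive duplicates in [4, 4, 3, 0, 3, 5, 3]
`seen` takes the values: False → True

Answer: True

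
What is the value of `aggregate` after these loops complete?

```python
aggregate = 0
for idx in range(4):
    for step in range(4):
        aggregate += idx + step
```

Sum of all idx+step for idx,step in 4x4
`aggregate` takes the values: 0 → 1 → 3 → 6 → 7 → 9 → 12 → 16 → 18 → 21 → 25 → 30 → 33 → 37 → 42 → 48

Answer: 48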